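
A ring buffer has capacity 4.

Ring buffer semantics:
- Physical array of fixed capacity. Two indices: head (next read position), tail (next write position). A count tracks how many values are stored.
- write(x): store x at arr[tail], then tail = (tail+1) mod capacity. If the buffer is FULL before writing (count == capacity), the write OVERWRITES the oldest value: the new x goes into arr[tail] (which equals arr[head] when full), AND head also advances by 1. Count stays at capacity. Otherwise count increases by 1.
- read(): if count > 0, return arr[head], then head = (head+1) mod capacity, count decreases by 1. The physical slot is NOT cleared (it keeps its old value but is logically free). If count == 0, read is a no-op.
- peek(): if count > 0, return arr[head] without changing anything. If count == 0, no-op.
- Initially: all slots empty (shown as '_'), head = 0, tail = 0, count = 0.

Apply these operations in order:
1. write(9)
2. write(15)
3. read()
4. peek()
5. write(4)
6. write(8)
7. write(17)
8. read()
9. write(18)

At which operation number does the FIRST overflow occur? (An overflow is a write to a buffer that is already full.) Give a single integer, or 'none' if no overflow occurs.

Answer: none

Derivation:
After op 1 (write(9)): arr=[9 _ _ _] head=0 tail=1 count=1
After op 2 (write(15)): arr=[9 15 _ _] head=0 tail=2 count=2
After op 3 (read()): arr=[9 15 _ _] head=1 tail=2 count=1
After op 4 (peek()): arr=[9 15 _ _] head=1 tail=2 count=1
After op 5 (write(4)): arr=[9 15 4 _] head=1 tail=3 count=2
After op 6 (write(8)): arr=[9 15 4 8] head=1 tail=0 count=3
After op 7 (write(17)): arr=[17 15 4 8] head=1 tail=1 count=4
After op 8 (read()): arr=[17 15 4 8] head=2 tail=1 count=3
After op 9 (write(18)): arr=[17 18 4 8] head=2 tail=2 count=4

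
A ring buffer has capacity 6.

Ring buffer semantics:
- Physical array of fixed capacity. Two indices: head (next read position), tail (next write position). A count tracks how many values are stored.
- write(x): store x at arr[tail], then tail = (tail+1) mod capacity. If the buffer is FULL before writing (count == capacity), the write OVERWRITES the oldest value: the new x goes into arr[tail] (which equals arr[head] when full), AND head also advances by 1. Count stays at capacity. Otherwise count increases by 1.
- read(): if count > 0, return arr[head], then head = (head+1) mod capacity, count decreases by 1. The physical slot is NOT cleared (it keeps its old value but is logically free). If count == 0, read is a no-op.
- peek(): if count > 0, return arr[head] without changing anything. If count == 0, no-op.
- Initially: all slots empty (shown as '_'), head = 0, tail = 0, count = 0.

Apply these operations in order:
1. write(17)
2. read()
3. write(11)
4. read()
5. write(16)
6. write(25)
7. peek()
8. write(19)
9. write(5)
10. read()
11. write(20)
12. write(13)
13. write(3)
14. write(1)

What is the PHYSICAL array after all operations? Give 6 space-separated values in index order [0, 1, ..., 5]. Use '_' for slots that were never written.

Answer: 20 13 3 1 19 5

Derivation:
After op 1 (write(17)): arr=[17 _ _ _ _ _] head=0 tail=1 count=1
After op 2 (read()): arr=[17 _ _ _ _ _] head=1 tail=1 count=0
After op 3 (write(11)): arr=[17 11 _ _ _ _] head=1 tail=2 count=1
After op 4 (read()): arr=[17 11 _ _ _ _] head=2 tail=2 count=0
After op 5 (write(16)): arr=[17 11 16 _ _ _] head=2 tail=3 count=1
After op 6 (write(25)): arr=[17 11 16 25 _ _] head=2 tail=4 count=2
After op 7 (peek()): arr=[17 11 16 25 _ _] head=2 tail=4 count=2
After op 8 (write(19)): arr=[17 11 16 25 19 _] head=2 tail=5 count=3
After op 9 (write(5)): arr=[17 11 16 25 19 5] head=2 tail=0 count=4
After op 10 (read()): arr=[17 11 16 25 19 5] head=3 tail=0 count=3
After op 11 (write(20)): arr=[20 11 16 25 19 5] head=3 tail=1 count=4
After op 12 (write(13)): arr=[20 13 16 25 19 5] head=3 tail=2 count=5
After op 13 (write(3)): arr=[20 13 3 25 19 5] head=3 tail=3 count=6
After op 14 (write(1)): arr=[20 13 3 1 19 5] head=4 tail=4 count=6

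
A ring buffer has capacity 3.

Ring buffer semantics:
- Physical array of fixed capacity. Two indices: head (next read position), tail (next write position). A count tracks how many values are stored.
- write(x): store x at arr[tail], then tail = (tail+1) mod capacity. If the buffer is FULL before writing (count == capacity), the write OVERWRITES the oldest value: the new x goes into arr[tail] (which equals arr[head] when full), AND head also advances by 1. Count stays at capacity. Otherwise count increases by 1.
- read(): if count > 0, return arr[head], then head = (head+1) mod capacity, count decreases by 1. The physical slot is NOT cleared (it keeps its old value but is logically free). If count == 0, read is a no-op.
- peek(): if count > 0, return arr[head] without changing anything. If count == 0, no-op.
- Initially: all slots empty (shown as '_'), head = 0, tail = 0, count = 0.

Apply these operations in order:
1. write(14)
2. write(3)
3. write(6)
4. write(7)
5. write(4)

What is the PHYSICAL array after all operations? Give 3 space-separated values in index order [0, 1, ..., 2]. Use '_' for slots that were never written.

After op 1 (write(14)): arr=[14 _ _] head=0 tail=1 count=1
After op 2 (write(3)): arr=[14 3 _] head=0 tail=2 count=2
After op 3 (write(6)): arr=[14 3 6] head=0 tail=0 count=3
After op 4 (write(7)): arr=[7 3 6] head=1 tail=1 count=3
After op 5 (write(4)): arr=[7 4 6] head=2 tail=2 count=3

Answer: 7 4 6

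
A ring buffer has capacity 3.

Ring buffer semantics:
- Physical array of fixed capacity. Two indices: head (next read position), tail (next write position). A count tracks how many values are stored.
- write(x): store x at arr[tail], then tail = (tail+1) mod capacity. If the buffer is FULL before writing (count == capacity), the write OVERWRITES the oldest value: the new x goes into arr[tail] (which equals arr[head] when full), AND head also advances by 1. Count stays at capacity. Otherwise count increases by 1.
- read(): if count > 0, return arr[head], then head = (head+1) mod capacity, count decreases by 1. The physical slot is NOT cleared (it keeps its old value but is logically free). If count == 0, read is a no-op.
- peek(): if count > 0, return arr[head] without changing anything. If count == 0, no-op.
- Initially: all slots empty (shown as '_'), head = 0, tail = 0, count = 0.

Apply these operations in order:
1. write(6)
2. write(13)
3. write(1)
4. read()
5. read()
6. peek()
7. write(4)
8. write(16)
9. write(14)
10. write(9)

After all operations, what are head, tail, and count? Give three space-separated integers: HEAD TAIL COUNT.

After op 1 (write(6)): arr=[6 _ _] head=0 tail=1 count=1
After op 2 (write(13)): arr=[6 13 _] head=0 tail=2 count=2
After op 3 (write(1)): arr=[6 13 1] head=0 tail=0 count=3
After op 4 (read()): arr=[6 13 1] head=1 tail=0 count=2
After op 5 (read()): arr=[6 13 1] head=2 tail=0 count=1
After op 6 (peek()): arr=[6 13 1] head=2 tail=0 count=1
After op 7 (write(4)): arr=[4 13 1] head=2 tail=1 count=2
After op 8 (write(16)): arr=[4 16 1] head=2 tail=2 count=3
After op 9 (write(14)): arr=[4 16 14] head=0 tail=0 count=3
After op 10 (write(9)): arr=[9 16 14] head=1 tail=1 count=3

Answer: 1 1 3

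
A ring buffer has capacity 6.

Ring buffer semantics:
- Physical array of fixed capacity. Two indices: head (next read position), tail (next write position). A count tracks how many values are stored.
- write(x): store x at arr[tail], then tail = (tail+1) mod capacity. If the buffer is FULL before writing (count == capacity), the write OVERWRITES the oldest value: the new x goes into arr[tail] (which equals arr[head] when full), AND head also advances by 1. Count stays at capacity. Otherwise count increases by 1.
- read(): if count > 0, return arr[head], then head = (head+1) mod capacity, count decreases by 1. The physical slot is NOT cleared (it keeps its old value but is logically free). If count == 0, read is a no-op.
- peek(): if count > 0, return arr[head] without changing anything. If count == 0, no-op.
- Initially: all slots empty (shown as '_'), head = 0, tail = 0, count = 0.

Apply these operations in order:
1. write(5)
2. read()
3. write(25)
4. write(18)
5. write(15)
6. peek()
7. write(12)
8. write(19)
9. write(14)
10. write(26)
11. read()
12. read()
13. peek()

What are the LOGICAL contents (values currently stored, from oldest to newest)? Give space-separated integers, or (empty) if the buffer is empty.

Answer: 12 19 14 26

Derivation:
After op 1 (write(5)): arr=[5 _ _ _ _ _] head=0 tail=1 count=1
After op 2 (read()): arr=[5 _ _ _ _ _] head=1 tail=1 count=0
After op 3 (write(25)): arr=[5 25 _ _ _ _] head=1 tail=2 count=1
After op 4 (write(18)): arr=[5 25 18 _ _ _] head=1 tail=3 count=2
After op 5 (write(15)): arr=[5 25 18 15 _ _] head=1 tail=4 count=3
After op 6 (peek()): arr=[5 25 18 15 _ _] head=1 tail=4 count=3
After op 7 (write(12)): arr=[5 25 18 15 12 _] head=1 tail=5 count=4
After op 8 (write(19)): arr=[5 25 18 15 12 19] head=1 tail=0 count=5
After op 9 (write(14)): arr=[14 25 18 15 12 19] head=1 tail=1 count=6
After op 10 (write(26)): arr=[14 26 18 15 12 19] head=2 tail=2 count=6
After op 11 (read()): arr=[14 26 18 15 12 19] head=3 tail=2 count=5
After op 12 (read()): arr=[14 26 18 15 12 19] head=4 tail=2 count=4
After op 13 (peek()): arr=[14 26 18 15 12 19] head=4 tail=2 count=4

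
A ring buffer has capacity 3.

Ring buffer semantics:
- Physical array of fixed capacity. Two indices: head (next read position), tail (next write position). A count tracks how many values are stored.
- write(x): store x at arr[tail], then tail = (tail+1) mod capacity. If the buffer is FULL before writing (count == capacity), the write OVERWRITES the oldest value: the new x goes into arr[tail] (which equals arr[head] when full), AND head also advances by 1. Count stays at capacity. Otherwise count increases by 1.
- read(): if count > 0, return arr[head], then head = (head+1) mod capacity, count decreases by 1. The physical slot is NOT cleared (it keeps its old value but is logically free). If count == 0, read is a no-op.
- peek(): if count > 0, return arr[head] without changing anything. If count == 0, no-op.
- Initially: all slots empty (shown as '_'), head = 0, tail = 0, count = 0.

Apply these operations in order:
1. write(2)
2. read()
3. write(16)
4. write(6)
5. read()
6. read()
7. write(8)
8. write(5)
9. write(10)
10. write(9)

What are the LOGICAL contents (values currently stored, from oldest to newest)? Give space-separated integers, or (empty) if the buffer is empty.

After op 1 (write(2)): arr=[2 _ _] head=0 tail=1 count=1
After op 2 (read()): arr=[2 _ _] head=1 tail=1 count=0
After op 3 (write(16)): arr=[2 16 _] head=1 tail=2 count=1
After op 4 (write(6)): arr=[2 16 6] head=1 tail=0 count=2
After op 5 (read()): arr=[2 16 6] head=2 tail=0 count=1
After op 6 (read()): arr=[2 16 6] head=0 tail=0 count=0
After op 7 (write(8)): arr=[8 16 6] head=0 tail=1 count=1
After op 8 (write(5)): arr=[8 5 6] head=0 tail=2 count=2
After op 9 (write(10)): arr=[8 5 10] head=0 tail=0 count=3
After op 10 (write(9)): arr=[9 5 10] head=1 tail=1 count=3

Answer: 5 10 9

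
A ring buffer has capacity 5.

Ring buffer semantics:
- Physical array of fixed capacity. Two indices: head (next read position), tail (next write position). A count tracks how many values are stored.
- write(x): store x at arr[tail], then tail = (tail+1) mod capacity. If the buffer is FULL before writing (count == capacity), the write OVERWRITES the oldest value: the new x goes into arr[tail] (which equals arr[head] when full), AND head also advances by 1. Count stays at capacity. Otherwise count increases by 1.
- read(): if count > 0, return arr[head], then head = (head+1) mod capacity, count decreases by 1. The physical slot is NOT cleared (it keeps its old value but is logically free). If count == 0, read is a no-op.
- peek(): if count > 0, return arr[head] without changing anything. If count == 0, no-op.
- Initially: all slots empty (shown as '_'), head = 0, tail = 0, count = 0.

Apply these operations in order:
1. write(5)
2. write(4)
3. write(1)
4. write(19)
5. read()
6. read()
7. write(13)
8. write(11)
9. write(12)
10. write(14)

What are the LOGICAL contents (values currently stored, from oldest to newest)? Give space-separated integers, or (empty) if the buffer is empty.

Answer: 19 13 11 12 14

Derivation:
After op 1 (write(5)): arr=[5 _ _ _ _] head=0 tail=1 count=1
After op 2 (write(4)): arr=[5 4 _ _ _] head=0 tail=2 count=2
After op 3 (write(1)): arr=[5 4 1 _ _] head=0 tail=3 count=3
After op 4 (write(19)): arr=[5 4 1 19 _] head=0 tail=4 count=4
After op 5 (read()): arr=[5 4 1 19 _] head=1 tail=4 count=3
After op 6 (read()): arr=[5 4 1 19 _] head=2 tail=4 count=2
After op 7 (write(13)): arr=[5 4 1 19 13] head=2 tail=0 count=3
After op 8 (write(11)): arr=[11 4 1 19 13] head=2 tail=1 count=4
After op 9 (write(12)): arr=[11 12 1 19 13] head=2 tail=2 count=5
After op 10 (write(14)): arr=[11 12 14 19 13] head=3 tail=3 count=5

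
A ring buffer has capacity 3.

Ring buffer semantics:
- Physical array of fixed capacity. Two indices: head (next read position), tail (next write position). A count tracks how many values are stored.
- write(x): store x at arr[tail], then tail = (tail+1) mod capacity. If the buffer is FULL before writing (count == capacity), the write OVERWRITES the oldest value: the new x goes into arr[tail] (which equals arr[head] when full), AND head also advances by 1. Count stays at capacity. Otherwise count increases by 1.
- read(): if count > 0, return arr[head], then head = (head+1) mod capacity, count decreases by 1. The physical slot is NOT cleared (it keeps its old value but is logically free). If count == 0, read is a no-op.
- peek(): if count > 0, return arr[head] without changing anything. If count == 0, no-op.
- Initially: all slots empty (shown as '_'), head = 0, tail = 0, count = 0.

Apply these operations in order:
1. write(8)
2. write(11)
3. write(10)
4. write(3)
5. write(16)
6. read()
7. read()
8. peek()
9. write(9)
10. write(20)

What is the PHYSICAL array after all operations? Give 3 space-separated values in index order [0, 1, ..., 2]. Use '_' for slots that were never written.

After op 1 (write(8)): arr=[8 _ _] head=0 tail=1 count=1
After op 2 (write(11)): arr=[8 11 _] head=0 tail=2 count=2
After op 3 (write(10)): arr=[8 11 10] head=0 tail=0 count=3
After op 4 (write(3)): arr=[3 11 10] head=1 tail=1 count=3
After op 5 (write(16)): arr=[3 16 10] head=2 tail=2 count=3
After op 6 (read()): arr=[3 16 10] head=0 tail=2 count=2
After op 7 (read()): arr=[3 16 10] head=1 tail=2 count=1
After op 8 (peek()): arr=[3 16 10] head=1 tail=2 count=1
After op 9 (write(9)): arr=[3 16 9] head=1 tail=0 count=2
After op 10 (write(20)): arr=[20 16 9] head=1 tail=1 count=3

Answer: 20 16 9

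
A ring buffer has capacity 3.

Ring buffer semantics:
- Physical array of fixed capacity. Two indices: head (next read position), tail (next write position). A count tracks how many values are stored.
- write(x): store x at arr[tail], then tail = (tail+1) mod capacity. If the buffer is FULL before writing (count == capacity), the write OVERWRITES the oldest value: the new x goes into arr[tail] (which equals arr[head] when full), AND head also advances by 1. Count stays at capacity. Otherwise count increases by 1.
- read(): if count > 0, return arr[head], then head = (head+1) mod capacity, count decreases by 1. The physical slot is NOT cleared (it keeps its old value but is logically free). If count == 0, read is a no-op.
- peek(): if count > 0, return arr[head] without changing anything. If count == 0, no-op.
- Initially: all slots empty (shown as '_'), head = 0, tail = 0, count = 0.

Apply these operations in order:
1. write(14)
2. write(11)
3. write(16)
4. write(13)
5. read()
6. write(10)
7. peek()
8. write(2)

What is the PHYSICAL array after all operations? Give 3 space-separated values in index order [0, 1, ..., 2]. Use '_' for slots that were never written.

Answer: 13 10 2

Derivation:
After op 1 (write(14)): arr=[14 _ _] head=0 tail=1 count=1
After op 2 (write(11)): arr=[14 11 _] head=0 tail=2 count=2
After op 3 (write(16)): arr=[14 11 16] head=0 tail=0 count=3
After op 4 (write(13)): arr=[13 11 16] head=1 tail=1 count=3
After op 5 (read()): arr=[13 11 16] head=2 tail=1 count=2
After op 6 (write(10)): arr=[13 10 16] head=2 tail=2 count=3
After op 7 (peek()): arr=[13 10 16] head=2 tail=2 count=3
After op 8 (write(2)): arr=[13 10 2] head=0 tail=0 count=3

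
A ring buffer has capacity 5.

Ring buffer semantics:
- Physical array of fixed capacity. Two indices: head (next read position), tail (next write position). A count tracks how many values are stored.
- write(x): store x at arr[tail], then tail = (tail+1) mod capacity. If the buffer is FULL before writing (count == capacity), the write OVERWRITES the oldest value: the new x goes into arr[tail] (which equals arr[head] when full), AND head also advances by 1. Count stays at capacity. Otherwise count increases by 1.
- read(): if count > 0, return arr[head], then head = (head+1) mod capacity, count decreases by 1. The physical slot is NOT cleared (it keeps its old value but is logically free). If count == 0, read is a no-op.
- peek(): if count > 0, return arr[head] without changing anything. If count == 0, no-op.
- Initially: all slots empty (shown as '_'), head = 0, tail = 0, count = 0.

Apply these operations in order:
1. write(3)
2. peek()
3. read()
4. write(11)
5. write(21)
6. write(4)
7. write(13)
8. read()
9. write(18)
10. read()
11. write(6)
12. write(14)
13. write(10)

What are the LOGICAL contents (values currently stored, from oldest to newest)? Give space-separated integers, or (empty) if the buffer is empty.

Answer: 13 18 6 14 10

Derivation:
After op 1 (write(3)): arr=[3 _ _ _ _] head=0 tail=1 count=1
After op 2 (peek()): arr=[3 _ _ _ _] head=0 tail=1 count=1
After op 3 (read()): arr=[3 _ _ _ _] head=1 tail=1 count=0
After op 4 (write(11)): arr=[3 11 _ _ _] head=1 tail=2 count=1
After op 5 (write(21)): arr=[3 11 21 _ _] head=1 tail=3 count=2
After op 6 (write(4)): arr=[3 11 21 4 _] head=1 tail=4 count=3
After op 7 (write(13)): arr=[3 11 21 4 13] head=1 tail=0 count=4
After op 8 (read()): arr=[3 11 21 4 13] head=2 tail=0 count=3
After op 9 (write(18)): arr=[18 11 21 4 13] head=2 tail=1 count=4
After op 10 (read()): arr=[18 11 21 4 13] head=3 tail=1 count=3
After op 11 (write(6)): arr=[18 6 21 4 13] head=3 tail=2 count=4
After op 12 (write(14)): arr=[18 6 14 4 13] head=3 tail=3 count=5
After op 13 (write(10)): arr=[18 6 14 10 13] head=4 tail=4 count=5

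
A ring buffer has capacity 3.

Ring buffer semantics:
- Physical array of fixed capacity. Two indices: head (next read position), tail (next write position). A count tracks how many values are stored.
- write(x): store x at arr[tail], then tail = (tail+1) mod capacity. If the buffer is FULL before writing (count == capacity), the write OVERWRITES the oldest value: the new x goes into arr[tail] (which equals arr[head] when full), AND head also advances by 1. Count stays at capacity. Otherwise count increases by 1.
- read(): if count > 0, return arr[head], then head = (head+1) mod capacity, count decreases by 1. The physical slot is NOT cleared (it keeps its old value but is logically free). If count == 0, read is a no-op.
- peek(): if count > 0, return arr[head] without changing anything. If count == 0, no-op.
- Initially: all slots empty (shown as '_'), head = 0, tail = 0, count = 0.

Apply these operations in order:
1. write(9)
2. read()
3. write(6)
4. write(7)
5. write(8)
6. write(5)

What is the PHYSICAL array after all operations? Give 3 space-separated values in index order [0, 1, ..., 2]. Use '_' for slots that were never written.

Answer: 8 5 7

Derivation:
After op 1 (write(9)): arr=[9 _ _] head=0 tail=1 count=1
After op 2 (read()): arr=[9 _ _] head=1 tail=1 count=0
After op 3 (write(6)): arr=[9 6 _] head=1 tail=2 count=1
After op 4 (write(7)): arr=[9 6 7] head=1 tail=0 count=2
After op 5 (write(8)): arr=[8 6 7] head=1 tail=1 count=3
After op 6 (write(5)): arr=[8 5 7] head=2 tail=2 count=3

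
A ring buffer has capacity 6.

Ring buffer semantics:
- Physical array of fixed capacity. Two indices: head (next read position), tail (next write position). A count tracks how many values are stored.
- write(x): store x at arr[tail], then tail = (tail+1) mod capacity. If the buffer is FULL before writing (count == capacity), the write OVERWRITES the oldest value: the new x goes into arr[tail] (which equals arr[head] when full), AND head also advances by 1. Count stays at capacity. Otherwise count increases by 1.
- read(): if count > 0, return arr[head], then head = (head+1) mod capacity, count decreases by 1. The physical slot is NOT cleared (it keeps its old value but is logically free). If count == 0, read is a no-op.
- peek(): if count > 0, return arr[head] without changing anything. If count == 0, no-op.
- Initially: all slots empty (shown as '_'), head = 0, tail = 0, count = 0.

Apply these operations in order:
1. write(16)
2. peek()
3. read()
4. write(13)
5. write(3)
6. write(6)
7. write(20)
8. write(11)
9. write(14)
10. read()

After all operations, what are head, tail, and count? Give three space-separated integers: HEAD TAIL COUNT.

Answer: 2 1 5

Derivation:
After op 1 (write(16)): arr=[16 _ _ _ _ _] head=0 tail=1 count=1
After op 2 (peek()): arr=[16 _ _ _ _ _] head=0 tail=1 count=1
After op 3 (read()): arr=[16 _ _ _ _ _] head=1 tail=1 count=0
After op 4 (write(13)): arr=[16 13 _ _ _ _] head=1 tail=2 count=1
After op 5 (write(3)): arr=[16 13 3 _ _ _] head=1 tail=3 count=2
After op 6 (write(6)): arr=[16 13 3 6 _ _] head=1 tail=4 count=3
After op 7 (write(20)): arr=[16 13 3 6 20 _] head=1 tail=5 count=4
After op 8 (write(11)): arr=[16 13 3 6 20 11] head=1 tail=0 count=5
After op 9 (write(14)): arr=[14 13 3 6 20 11] head=1 tail=1 count=6
After op 10 (read()): arr=[14 13 3 6 20 11] head=2 tail=1 count=5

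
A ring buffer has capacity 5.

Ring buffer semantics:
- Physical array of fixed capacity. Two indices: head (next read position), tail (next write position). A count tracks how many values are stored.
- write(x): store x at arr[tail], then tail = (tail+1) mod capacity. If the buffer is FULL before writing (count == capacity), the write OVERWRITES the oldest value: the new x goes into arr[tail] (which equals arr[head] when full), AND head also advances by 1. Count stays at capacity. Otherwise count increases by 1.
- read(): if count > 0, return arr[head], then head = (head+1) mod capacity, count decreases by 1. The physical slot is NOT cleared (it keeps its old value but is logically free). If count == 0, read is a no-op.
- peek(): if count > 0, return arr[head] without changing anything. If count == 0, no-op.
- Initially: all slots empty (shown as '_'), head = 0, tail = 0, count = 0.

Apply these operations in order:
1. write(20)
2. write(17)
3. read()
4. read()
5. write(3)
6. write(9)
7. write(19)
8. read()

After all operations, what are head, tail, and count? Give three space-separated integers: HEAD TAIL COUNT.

Answer: 3 0 2

Derivation:
After op 1 (write(20)): arr=[20 _ _ _ _] head=0 tail=1 count=1
After op 2 (write(17)): arr=[20 17 _ _ _] head=0 tail=2 count=2
After op 3 (read()): arr=[20 17 _ _ _] head=1 tail=2 count=1
After op 4 (read()): arr=[20 17 _ _ _] head=2 tail=2 count=0
After op 5 (write(3)): arr=[20 17 3 _ _] head=2 tail=3 count=1
After op 6 (write(9)): arr=[20 17 3 9 _] head=2 tail=4 count=2
After op 7 (write(19)): arr=[20 17 3 9 19] head=2 tail=0 count=3
After op 8 (read()): arr=[20 17 3 9 19] head=3 tail=0 count=2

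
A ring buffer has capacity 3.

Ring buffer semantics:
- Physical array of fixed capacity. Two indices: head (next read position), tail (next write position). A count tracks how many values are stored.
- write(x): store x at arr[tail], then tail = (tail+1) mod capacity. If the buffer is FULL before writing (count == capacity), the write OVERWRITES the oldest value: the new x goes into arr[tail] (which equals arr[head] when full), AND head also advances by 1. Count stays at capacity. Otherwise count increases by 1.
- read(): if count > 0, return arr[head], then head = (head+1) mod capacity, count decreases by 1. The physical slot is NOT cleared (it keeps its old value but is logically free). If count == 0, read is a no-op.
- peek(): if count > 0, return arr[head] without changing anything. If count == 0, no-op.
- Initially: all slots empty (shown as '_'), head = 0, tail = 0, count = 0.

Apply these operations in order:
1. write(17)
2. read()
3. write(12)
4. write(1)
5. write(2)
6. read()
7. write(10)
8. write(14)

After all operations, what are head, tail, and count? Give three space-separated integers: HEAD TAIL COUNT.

Answer: 0 0 3

Derivation:
After op 1 (write(17)): arr=[17 _ _] head=0 tail=1 count=1
After op 2 (read()): arr=[17 _ _] head=1 tail=1 count=0
After op 3 (write(12)): arr=[17 12 _] head=1 tail=2 count=1
After op 4 (write(1)): arr=[17 12 1] head=1 tail=0 count=2
After op 5 (write(2)): arr=[2 12 1] head=1 tail=1 count=3
After op 6 (read()): arr=[2 12 1] head=2 tail=1 count=2
After op 7 (write(10)): arr=[2 10 1] head=2 tail=2 count=3
After op 8 (write(14)): arr=[2 10 14] head=0 tail=0 count=3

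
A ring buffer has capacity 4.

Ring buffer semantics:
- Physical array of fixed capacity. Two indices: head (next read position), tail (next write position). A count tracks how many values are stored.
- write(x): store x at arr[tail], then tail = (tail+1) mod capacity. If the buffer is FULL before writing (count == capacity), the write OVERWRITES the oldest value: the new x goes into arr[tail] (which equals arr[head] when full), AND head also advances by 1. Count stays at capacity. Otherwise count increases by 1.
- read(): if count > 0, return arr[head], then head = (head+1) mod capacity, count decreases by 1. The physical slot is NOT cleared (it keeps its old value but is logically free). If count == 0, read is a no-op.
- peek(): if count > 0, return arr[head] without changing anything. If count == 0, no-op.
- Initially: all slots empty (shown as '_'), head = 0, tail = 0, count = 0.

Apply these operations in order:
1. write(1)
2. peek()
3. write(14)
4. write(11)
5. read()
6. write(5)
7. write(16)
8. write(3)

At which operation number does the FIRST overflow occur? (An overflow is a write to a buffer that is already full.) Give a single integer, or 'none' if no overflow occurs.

Answer: 8

Derivation:
After op 1 (write(1)): arr=[1 _ _ _] head=0 tail=1 count=1
After op 2 (peek()): arr=[1 _ _ _] head=0 tail=1 count=1
After op 3 (write(14)): arr=[1 14 _ _] head=0 tail=2 count=2
After op 4 (write(11)): arr=[1 14 11 _] head=0 tail=3 count=3
After op 5 (read()): arr=[1 14 11 _] head=1 tail=3 count=2
After op 6 (write(5)): arr=[1 14 11 5] head=1 tail=0 count=3
After op 7 (write(16)): arr=[16 14 11 5] head=1 tail=1 count=4
After op 8 (write(3)): arr=[16 3 11 5] head=2 tail=2 count=4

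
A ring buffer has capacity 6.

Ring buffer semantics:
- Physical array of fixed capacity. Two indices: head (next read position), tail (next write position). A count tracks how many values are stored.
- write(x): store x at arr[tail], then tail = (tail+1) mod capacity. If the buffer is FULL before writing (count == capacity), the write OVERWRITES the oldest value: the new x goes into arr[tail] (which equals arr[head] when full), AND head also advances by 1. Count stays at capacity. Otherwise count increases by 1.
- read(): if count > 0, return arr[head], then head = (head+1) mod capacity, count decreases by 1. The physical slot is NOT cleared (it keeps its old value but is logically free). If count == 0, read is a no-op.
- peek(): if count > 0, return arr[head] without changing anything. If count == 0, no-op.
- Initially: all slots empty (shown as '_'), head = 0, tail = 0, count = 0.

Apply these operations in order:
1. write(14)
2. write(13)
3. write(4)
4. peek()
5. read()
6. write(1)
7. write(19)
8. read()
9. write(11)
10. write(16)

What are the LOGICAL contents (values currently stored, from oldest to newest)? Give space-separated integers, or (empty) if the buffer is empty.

After op 1 (write(14)): arr=[14 _ _ _ _ _] head=0 tail=1 count=1
After op 2 (write(13)): arr=[14 13 _ _ _ _] head=0 tail=2 count=2
After op 3 (write(4)): arr=[14 13 4 _ _ _] head=0 tail=3 count=3
After op 4 (peek()): arr=[14 13 4 _ _ _] head=0 tail=3 count=3
After op 5 (read()): arr=[14 13 4 _ _ _] head=1 tail=3 count=2
After op 6 (write(1)): arr=[14 13 4 1 _ _] head=1 tail=4 count=3
After op 7 (write(19)): arr=[14 13 4 1 19 _] head=1 tail=5 count=4
After op 8 (read()): arr=[14 13 4 1 19 _] head=2 tail=5 count=3
After op 9 (write(11)): arr=[14 13 4 1 19 11] head=2 tail=0 count=4
After op 10 (write(16)): arr=[16 13 4 1 19 11] head=2 tail=1 count=5

Answer: 4 1 19 11 16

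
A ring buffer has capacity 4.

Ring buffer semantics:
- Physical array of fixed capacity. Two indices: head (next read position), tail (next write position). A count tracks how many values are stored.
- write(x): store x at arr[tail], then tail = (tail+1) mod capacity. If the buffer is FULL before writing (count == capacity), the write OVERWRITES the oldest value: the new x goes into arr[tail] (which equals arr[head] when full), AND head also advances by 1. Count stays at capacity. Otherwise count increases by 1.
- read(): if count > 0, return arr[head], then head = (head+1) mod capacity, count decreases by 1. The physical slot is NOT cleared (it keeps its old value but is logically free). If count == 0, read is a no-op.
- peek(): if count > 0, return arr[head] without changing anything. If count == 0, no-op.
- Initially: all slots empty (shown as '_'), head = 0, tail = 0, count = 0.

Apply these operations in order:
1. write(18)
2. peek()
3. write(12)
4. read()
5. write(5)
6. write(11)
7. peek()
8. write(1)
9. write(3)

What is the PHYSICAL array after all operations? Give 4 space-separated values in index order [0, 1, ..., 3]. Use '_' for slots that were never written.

Answer: 1 3 5 11

Derivation:
After op 1 (write(18)): arr=[18 _ _ _] head=0 tail=1 count=1
After op 2 (peek()): arr=[18 _ _ _] head=0 tail=1 count=1
After op 3 (write(12)): arr=[18 12 _ _] head=0 tail=2 count=2
After op 4 (read()): arr=[18 12 _ _] head=1 tail=2 count=1
After op 5 (write(5)): arr=[18 12 5 _] head=1 tail=3 count=2
After op 6 (write(11)): arr=[18 12 5 11] head=1 tail=0 count=3
After op 7 (peek()): arr=[18 12 5 11] head=1 tail=0 count=3
After op 8 (write(1)): arr=[1 12 5 11] head=1 tail=1 count=4
After op 9 (write(3)): arr=[1 3 5 11] head=2 tail=2 count=4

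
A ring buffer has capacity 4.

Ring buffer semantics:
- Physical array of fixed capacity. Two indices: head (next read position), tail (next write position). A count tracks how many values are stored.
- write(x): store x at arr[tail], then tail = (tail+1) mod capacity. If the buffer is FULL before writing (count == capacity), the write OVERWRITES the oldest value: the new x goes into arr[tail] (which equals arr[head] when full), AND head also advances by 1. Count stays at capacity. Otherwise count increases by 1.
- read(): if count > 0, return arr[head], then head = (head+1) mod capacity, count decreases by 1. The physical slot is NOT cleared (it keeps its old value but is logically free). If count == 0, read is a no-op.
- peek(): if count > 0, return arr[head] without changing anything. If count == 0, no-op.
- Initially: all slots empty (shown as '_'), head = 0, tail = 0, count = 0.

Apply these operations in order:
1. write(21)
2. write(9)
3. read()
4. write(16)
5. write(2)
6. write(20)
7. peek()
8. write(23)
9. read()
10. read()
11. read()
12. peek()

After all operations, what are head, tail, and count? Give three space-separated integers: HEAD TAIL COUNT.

After op 1 (write(21)): arr=[21 _ _ _] head=0 tail=1 count=1
After op 2 (write(9)): arr=[21 9 _ _] head=0 tail=2 count=2
After op 3 (read()): arr=[21 9 _ _] head=1 tail=2 count=1
After op 4 (write(16)): arr=[21 9 16 _] head=1 tail=3 count=2
After op 5 (write(2)): arr=[21 9 16 2] head=1 tail=0 count=3
After op 6 (write(20)): arr=[20 9 16 2] head=1 tail=1 count=4
After op 7 (peek()): arr=[20 9 16 2] head=1 tail=1 count=4
After op 8 (write(23)): arr=[20 23 16 2] head=2 tail=2 count=4
After op 9 (read()): arr=[20 23 16 2] head=3 tail=2 count=3
After op 10 (read()): arr=[20 23 16 2] head=0 tail=2 count=2
After op 11 (read()): arr=[20 23 16 2] head=1 tail=2 count=1
After op 12 (peek()): arr=[20 23 16 2] head=1 tail=2 count=1

Answer: 1 2 1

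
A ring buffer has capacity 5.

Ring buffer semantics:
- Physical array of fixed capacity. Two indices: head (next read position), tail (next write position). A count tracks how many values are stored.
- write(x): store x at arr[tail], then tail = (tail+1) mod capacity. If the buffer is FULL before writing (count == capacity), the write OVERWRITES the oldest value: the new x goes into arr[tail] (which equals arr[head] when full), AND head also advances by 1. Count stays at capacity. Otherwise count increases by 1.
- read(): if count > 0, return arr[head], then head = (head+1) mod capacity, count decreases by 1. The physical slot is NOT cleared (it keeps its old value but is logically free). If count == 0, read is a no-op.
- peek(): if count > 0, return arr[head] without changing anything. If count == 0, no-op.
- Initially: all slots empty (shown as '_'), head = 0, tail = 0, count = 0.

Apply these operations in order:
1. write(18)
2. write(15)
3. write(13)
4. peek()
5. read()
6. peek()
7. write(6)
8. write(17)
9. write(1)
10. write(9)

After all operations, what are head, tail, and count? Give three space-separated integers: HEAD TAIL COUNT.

Answer: 2 2 5

Derivation:
After op 1 (write(18)): arr=[18 _ _ _ _] head=0 tail=1 count=1
After op 2 (write(15)): arr=[18 15 _ _ _] head=0 tail=2 count=2
After op 3 (write(13)): arr=[18 15 13 _ _] head=0 tail=3 count=3
After op 4 (peek()): arr=[18 15 13 _ _] head=0 tail=3 count=3
After op 5 (read()): arr=[18 15 13 _ _] head=1 tail=3 count=2
After op 6 (peek()): arr=[18 15 13 _ _] head=1 tail=3 count=2
After op 7 (write(6)): arr=[18 15 13 6 _] head=1 tail=4 count=3
After op 8 (write(17)): arr=[18 15 13 6 17] head=1 tail=0 count=4
After op 9 (write(1)): arr=[1 15 13 6 17] head=1 tail=1 count=5
After op 10 (write(9)): arr=[1 9 13 6 17] head=2 tail=2 count=5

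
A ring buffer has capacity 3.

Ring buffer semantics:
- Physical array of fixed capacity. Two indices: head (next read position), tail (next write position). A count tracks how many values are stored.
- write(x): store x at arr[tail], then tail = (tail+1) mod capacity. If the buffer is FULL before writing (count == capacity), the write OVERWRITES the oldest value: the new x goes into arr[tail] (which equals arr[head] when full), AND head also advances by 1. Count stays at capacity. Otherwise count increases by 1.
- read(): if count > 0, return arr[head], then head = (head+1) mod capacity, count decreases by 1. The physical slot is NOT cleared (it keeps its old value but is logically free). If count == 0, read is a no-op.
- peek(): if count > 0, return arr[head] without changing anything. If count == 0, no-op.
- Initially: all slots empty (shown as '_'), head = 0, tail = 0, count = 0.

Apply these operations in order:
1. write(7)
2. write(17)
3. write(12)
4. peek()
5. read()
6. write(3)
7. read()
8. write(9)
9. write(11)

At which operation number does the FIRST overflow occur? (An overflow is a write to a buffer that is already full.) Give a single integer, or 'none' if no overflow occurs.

Answer: 9

Derivation:
After op 1 (write(7)): arr=[7 _ _] head=0 tail=1 count=1
After op 2 (write(17)): arr=[7 17 _] head=0 tail=2 count=2
After op 3 (write(12)): arr=[7 17 12] head=0 tail=0 count=3
After op 4 (peek()): arr=[7 17 12] head=0 tail=0 count=3
After op 5 (read()): arr=[7 17 12] head=1 tail=0 count=2
After op 6 (write(3)): arr=[3 17 12] head=1 tail=1 count=3
After op 7 (read()): arr=[3 17 12] head=2 tail=1 count=2
After op 8 (write(9)): arr=[3 9 12] head=2 tail=2 count=3
After op 9 (write(11)): arr=[3 9 11] head=0 tail=0 count=3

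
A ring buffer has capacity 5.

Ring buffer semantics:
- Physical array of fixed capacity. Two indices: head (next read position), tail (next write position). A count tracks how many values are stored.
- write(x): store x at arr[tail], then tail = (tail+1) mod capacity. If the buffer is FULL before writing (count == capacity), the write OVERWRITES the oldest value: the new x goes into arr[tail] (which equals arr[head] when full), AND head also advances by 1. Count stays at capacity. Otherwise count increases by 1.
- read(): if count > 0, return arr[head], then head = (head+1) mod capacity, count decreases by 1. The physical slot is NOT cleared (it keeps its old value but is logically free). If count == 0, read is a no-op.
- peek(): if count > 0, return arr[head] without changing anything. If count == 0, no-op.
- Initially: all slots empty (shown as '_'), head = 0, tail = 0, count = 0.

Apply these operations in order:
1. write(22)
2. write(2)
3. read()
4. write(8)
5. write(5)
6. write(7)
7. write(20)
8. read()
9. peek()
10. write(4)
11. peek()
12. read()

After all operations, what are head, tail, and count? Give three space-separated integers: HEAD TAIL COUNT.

After op 1 (write(22)): arr=[22 _ _ _ _] head=0 tail=1 count=1
After op 2 (write(2)): arr=[22 2 _ _ _] head=0 tail=2 count=2
After op 3 (read()): arr=[22 2 _ _ _] head=1 tail=2 count=1
After op 4 (write(8)): arr=[22 2 8 _ _] head=1 tail=3 count=2
After op 5 (write(5)): arr=[22 2 8 5 _] head=1 tail=4 count=3
After op 6 (write(7)): arr=[22 2 8 5 7] head=1 tail=0 count=4
After op 7 (write(20)): arr=[20 2 8 5 7] head=1 tail=1 count=5
After op 8 (read()): arr=[20 2 8 5 7] head=2 tail=1 count=4
After op 9 (peek()): arr=[20 2 8 5 7] head=2 tail=1 count=4
After op 10 (write(4)): arr=[20 4 8 5 7] head=2 tail=2 count=5
After op 11 (peek()): arr=[20 4 8 5 7] head=2 tail=2 count=5
After op 12 (read()): arr=[20 4 8 5 7] head=3 tail=2 count=4

Answer: 3 2 4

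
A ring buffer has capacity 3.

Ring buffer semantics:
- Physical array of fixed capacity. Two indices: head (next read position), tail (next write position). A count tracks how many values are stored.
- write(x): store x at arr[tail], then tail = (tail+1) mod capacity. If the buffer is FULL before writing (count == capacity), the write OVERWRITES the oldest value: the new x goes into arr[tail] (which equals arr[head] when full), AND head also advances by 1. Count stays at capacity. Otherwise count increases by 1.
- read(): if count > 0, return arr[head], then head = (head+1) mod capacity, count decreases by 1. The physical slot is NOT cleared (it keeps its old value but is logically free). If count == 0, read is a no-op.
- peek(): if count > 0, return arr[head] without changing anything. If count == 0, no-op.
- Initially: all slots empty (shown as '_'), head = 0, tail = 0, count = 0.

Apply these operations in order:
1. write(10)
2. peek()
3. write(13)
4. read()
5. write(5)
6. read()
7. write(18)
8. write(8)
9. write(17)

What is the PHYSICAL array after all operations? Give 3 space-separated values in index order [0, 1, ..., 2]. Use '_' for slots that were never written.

Answer: 18 8 17

Derivation:
After op 1 (write(10)): arr=[10 _ _] head=0 tail=1 count=1
After op 2 (peek()): arr=[10 _ _] head=0 tail=1 count=1
After op 3 (write(13)): arr=[10 13 _] head=0 tail=2 count=2
After op 4 (read()): arr=[10 13 _] head=1 tail=2 count=1
After op 5 (write(5)): arr=[10 13 5] head=1 tail=0 count=2
After op 6 (read()): arr=[10 13 5] head=2 tail=0 count=1
After op 7 (write(18)): arr=[18 13 5] head=2 tail=1 count=2
After op 8 (write(8)): arr=[18 8 5] head=2 tail=2 count=3
After op 9 (write(17)): arr=[18 8 17] head=0 tail=0 count=3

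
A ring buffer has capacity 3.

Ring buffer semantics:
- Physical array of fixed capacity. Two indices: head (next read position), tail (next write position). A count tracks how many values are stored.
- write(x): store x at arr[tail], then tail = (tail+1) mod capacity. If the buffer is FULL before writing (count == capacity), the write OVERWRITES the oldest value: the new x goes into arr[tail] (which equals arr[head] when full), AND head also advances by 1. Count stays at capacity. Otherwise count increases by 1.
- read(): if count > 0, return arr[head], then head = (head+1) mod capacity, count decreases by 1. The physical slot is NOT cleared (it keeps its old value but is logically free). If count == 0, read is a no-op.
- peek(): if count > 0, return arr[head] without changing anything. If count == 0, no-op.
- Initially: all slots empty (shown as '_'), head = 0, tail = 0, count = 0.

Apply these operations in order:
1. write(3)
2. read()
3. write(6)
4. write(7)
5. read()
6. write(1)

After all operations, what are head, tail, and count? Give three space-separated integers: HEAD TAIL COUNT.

Answer: 2 1 2

Derivation:
After op 1 (write(3)): arr=[3 _ _] head=0 tail=1 count=1
After op 2 (read()): arr=[3 _ _] head=1 tail=1 count=0
After op 3 (write(6)): arr=[3 6 _] head=1 tail=2 count=1
After op 4 (write(7)): arr=[3 6 7] head=1 tail=0 count=2
After op 5 (read()): arr=[3 6 7] head=2 tail=0 count=1
After op 6 (write(1)): arr=[1 6 7] head=2 tail=1 count=2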